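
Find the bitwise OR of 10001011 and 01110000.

OR: 1 when either bit is 1
  10001011
| 01110000
----------
  11111011
Decimal: 139 | 112 = 251



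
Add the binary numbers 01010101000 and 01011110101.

Add column by column from the right: bit + bit + carry-in; write the sum mod 2, carry 1 when the sum is 2 or 3.
carry:  10111000000
        01010101000
+       01011110101
-------------------
       010110011101
(the carry out of the leftmost column, 0, becomes the leading bit)
Decimal check:
  01010101000 = 512 + 128 + 32 + 8 = 680
  01011110101 = 512 + 128 + 64 + 32 + 16 + 4 + 1 = 757
  680 + 757 = 1437, and 010110011101 = 1024 + 256 + 128 + 16 + 8 + 4 + 1 = 1437 ✓



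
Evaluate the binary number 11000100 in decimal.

Sum of powers of 2 for each 1-bit:
2^2 + 2^6 + 2^7
= 4 + 64 + 128
= 196



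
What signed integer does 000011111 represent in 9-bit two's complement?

Binary: 000011111
Sign bit: 0 (non-negative)
Read directly as an unsigned value:
000011111 = 16 + 8 + 4 + 2 + 1 = 31
Value: 31



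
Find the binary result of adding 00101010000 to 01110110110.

Add column by column from the right: bit + bit + carry-in; write the sum mod 2, carry 1 when the sum is 2 or 3.
carry:  11111100000
        00101010000
+       01110110110
-------------------
       010100000110
(the carry out of the leftmost column, 0, becomes the leading bit)
Decimal check:
  00101010000 = 256 + 64 + 16 = 336
  01110110110 = 512 + 256 + 128 + 32 + 16 + 4 + 2 = 950
  336 + 950 = 1286, and 010100000110 = 1024 + 256 + 4 + 2 = 1286 ✓



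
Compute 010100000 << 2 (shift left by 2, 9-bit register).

Original: 010100000 (decimal 160)
Shift left by 2 positions
Append 2 zeros on the right and drop the 2 high bits that overflow the 9-bit width
Result: 010000000 (decimal 128)
Equivalent: 160 << 2 = 160 × 2^2 = 640, truncated to 9 bits = 128



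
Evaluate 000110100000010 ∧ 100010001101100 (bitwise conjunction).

AND: 1 only when both bits are 1
  000110100000010
& 100010001101100
-----------------
  000010000000000
Decimal: 3330 & 17516 = 1024



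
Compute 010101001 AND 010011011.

AND: 1 only when both bits are 1
  010101001
& 010011011
-----------
  010001001
Decimal: 169 & 155 = 137



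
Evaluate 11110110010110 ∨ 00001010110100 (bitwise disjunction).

OR: 1 when either bit is 1
  11110110010110
| 00001010110100
----------------
  11111110110110
Decimal: 15766 | 692 = 16310



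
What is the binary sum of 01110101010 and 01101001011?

Add column by column from the right: bit + bit + carry-in; write the sum mod 2, carry 1 when the sum is 2 or 3.
carry:  11000010100
        01110101010
+       01101001011
-------------------
       011011110101
(the carry out of the leftmost column, 0, becomes the leading bit)
Decimal check:
  01110101010 = 512 + 256 + 128 + 32 + 8 + 2 = 938
  01101001011 = 512 + 256 + 64 + 8 + 2 + 1 = 843
  938 + 843 = 1781, and 011011110101 = 1024 + 512 + 128 + 64 + 32 + 16 + 4 + 1 = 1781 ✓



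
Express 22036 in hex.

Using repeated division by 16 (digits 10–15 are A–F):
22036 ÷ 16 = 1377 remainder 4
1377 ÷ 16 = 86 remainder 1
86 ÷ 16 = 5 remainder 6
5 ÷ 16 = 0 remainder 5
Reading remainders bottom to top: 5614



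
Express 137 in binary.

Using repeated division by 2:
137 ÷ 2 = 68 remainder 1
68 ÷ 2 = 34 remainder 0
34 ÷ 2 = 17 remainder 0
17 ÷ 2 = 8 remainder 1
8 ÷ 2 = 4 remainder 0
4 ÷ 2 = 2 remainder 0
2 ÷ 2 = 1 remainder 0
1 ÷ 2 = 0 remainder 1
Reading remainders bottom to top: 10001001



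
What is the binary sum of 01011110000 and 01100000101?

Add column by column from the right: bit + bit + carry-in; write the sum mod 2, carry 1 when the sum is 2 or 3.
carry:  10000000000
        01011110000
+       01100000101
-------------------
       010111110101
(the carry out of the leftmost column, 0, becomes the leading bit)
Decimal check:
  01011110000 = 512 + 128 + 64 + 32 + 16 = 752
  01100000101 = 512 + 256 + 4 + 1 = 773
  752 + 773 = 1525, and 010111110101 = 1024 + 256 + 128 + 64 + 32 + 16 + 4 + 1 = 1525 ✓



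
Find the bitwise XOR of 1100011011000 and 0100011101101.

XOR: 1 when bits differ
  1100011011000
^ 0100011101101
---------------
  1000000110101
Decimal: 6360 ^ 2285 = 4149



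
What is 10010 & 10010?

AND: 1 only when both bits are 1
  10010
& 10010
-------
  10010
Decimal: 18 & 18 = 18



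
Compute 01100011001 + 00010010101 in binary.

Add column by column from the right: bit + bit + carry-in; write the sum mod 2, carry 1 when the sum is 2 or 3.
carry:  00000100010
        01100011001
+       00010010101
-------------------
       001110101110
(the carry out of the leftmost column, 0, becomes the leading bit)
Decimal check:
  01100011001 = 512 + 256 + 16 + 8 + 1 = 793
  00010010101 = 128 + 16 + 4 + 1 = 149
  793 + 149 = 942, and 001110101110 = 512 + 256 + 128 + 32 + 8 + 4 + 2 = 942 ✓



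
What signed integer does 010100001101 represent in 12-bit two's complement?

Binary: 010100001101
Sign bit: 0 (non-negative)
Read directly as an unsigned value:
010100001101 = 1024 + 256 + 8 + 4 + 1 = 1293
Value: 1293



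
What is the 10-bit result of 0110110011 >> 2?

Original: 0110110011 (decimal 435)
Shift right by 2 positions
Drop the 2 low bits; fill with zeros on the left
Result: 0001101100 (decimal 108)
Equivalent: 435 >> 2 = 435 ÷ 2^2 = 108



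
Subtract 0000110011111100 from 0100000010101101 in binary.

Method 1 - Direct subtraction (column by column from the right: bit − bit − borrow-in; if negative, add 2 and borrow 1 from the next column):
borrow: 0111111111100000
        0100000010101101
-       0000110011111100
------------------------
        0011001110110001

Method 2 - Add two's complement:
Two's complement of 0000110011111100: invert → 1111001100000011, add 1 → 1111001100000100
  0100000010101101
+ 1111001100000100
------------------
 10011001110110001  (end carry out of the top bit = 1)
Discarding the end carry: 0011001110110001
Decimal check:
  0100000010101101 = 16384 + 128 + 32 + 8 + 4 + 1 = 16557
  0000110011111100 = 2048 + 1024 + 128 + 64 + 32 + 16 + 8 + 4 = 3324
  16557 - 3324 = 13233, and 0011001110110001 = 8192 + 4096 + 512 + 256 + 128 + 32 + 16 + 1 = 13233 ✓



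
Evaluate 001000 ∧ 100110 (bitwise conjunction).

AND: 1 only when both bits are 1
  001000
& 100110
--------
  000000
Decimal: 8 & 38 = 0



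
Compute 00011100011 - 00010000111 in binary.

Method 1 - Direct subtraction (column by column from the right: bit − bit − borrow-in; if negative, add 2 and borrow 1 from the next column):
borrow: 00000111000
        00011100011
-       00010000111
-------------------
        00001011100

Method 2 - Add two's complement:
Two's complement of 00010000111: invert → 11101111000, add 1 → 11101111001
  00011100011
+ 11101111001
-------------
 100001011100  (end carry out of the top bit = 1)
Discarding the end carry: 00001011100
Decimal check:
  00011100011 = 128 + 64 + 32 + 2 + 1 = 227
  00010000111 = 128 + 4 + 2 + 1 = 135
  227 - 135 = 92, and 00001011100 = 64 + 16 + 8 + 4 = 92 ✓



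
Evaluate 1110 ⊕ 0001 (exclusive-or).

XOR: 1 when bits differ
  1110
^ 0001
------
  1111
Decimal: 14 ^ 1 = 15



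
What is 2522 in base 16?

Using repeated division by 16 (digits 10–15 are A–F):
2522 ÷ 16 = 157 remainder 10 (A)
157 ÷ 16 = 9 remainder 13 (D)
9 ÷ 16 = 0 remainder 9
Reading remainders bottom to top: 9DA



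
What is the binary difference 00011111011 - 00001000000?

Method 1 - Direct subtraction (column by column from the right: bit − bit − borrow-in; if negative, add 2 and borrow 1 from the next column):
borrow: 00000000000
        00011111011
-       00001000000
-------------------
        00010111011

Method 2 - Add two's complement:
Two's complement of 00001000000: invert → 11110111111, add 1 → 11111000000
  00011111011
+ 11111000000
-------------
 100010111011  (end carry out of the top bit = 1)
Discarding the end carry: 00010111011
Decimal check:
  00011111011 = 128 + 64 + 32 + 16 + 8 + 2 + 1 = 251
  00001000000 = 64
  251 - 64 = 187, and 00010111011 = 128 + 32 + 16 + 8 + 2 + 1 = 187 ✓



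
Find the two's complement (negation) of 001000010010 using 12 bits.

Original: 001000010010
Step 1 - Invert all bits: 110111101101
Step 2 - Add 1: 110111101110
Verification: 001000010010 + 110111101110 = 1000000000000; discarding the end carry (carry out of the top bit) leaves the 12-bit value 000000000000, as required for x + (-x)



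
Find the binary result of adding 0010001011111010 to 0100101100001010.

Add column by column from the right: bit + bit + carry-in; write the sum mod 2, carry 1 when the sum is 2 or 3.
carry:  0000011111110100
        0010001011111010
+       0100101100001010
------------------------
       00110111000000100
(the carry out of the leftmost column, 0, becomes the leading bit)
Decimal check:
  0010001011111010 = 8192 + 512 + 128 + 64 + 32 + 16 + 8 + 2 = 8954
  0100101100001010 = 16384 + 2048 + 512 + 256 + 8 + 2 = 19210
  8954 + 19210 = 28164, and 00110111000000100 = 16384 + 8192 + 2048 + 1024 + 512 + 4 = 28164 ✓



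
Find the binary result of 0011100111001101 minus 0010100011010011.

Method 1 - Direct subtraction (column by column from the right: bit − bit − borrow-in; if negative, add 2 and borrow 1 from the next column):
borrow: 0000000111100100
        0011100111001101
-       0010100011010011
------------------------
        0001000011111010

Method 2 - Add two's complement:
Two's complement of 0010100011010011: invert → 1101011100101100, add 1 → 1101011100101101
  0011100111001101
+ 1101011100101101
------------------
 10001000011111010  (end carry out of the top bit = 1)
Discarding the end carry: 0001000011111010
Decimal check:
  0011100111001101 = 8192 + 4096 + 2048 + 256 + 128 + 64 + 8 + 4 + 1 = 14797
  0010100011010011 = 8192 + 2048 + 128 + 64 + 16 + 2 + 1 = 10451
  14797 - 10451 = 4346, and 0001000011111010 = 4096 + 128 + 64 + 32 + 16 + 8 + 2 = 4346 ✓



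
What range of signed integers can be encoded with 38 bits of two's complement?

For 38-bit two's complement:
Minimum: -2^37 = -137438953472
Maximum: 2^37 - 1 = 137438953471



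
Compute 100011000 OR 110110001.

OR: 1 when either bit is 1
  100011000
| 110110001
-----------
  110111001
Decimal: 280 | 433 = 441



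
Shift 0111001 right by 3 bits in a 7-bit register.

Original: 0111001 (decimal 57)
Shift right by 3 positions
Drop the 3 low bits; fill with zeros on the left
Result: 0000111 (decimal 7)
Equivalent: 57 >> 3 = 57 ÷ 2^3 = 7



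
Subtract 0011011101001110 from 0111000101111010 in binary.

Method 1 - Direct subtraction (column by column from the right: bit − bit − borrow-in; if negative, add 2 and borrow 1 from the next column):
borrow: 0111110000011000
        0111000101111010
-       0011011101001110
------------------------
        0011101000101100

Method 2 - Add two's complement:
Two's complement of 0011011101001110: invert → 1100100010110001, add 1 → 1100100010110010
  0111000101111010
+ 1100100010110010
------------------
 10011101000101100  (end carry out of the top bit = 1)
Discarding the end carry: 0011101000101100
Decimal check:
  0111000101111010 = 16384 + 8192 + 4096 + 256 + 64 + 32 + 16 + 8 + 2 = 29050
  0011011101001110 = 8192 + 4096 + 1024 + 512 + 256 + 64 + 8 + 4 + 2 = 14158
  29050 - 14158 = 14892, and 0011101000101100 = 8192 + 4096 + 2048 + 512 + 32 + 8 + 4 = 14892 ✓



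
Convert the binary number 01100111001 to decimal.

Sum of powers of 2 for each 1-bit:
2^0 + 2^3 + 2^4 + 2^5 + 2^8 + 2^9
= 1 + 8 + 16 + 32 + 256 + 512
= 825



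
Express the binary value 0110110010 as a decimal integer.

Sum of powers of 2 for each 1-bit:
2^1 + 2^4 + 2^5 + 2^7 + 2^8
= 2 + 16 + 32 + 128 + 256
= 434



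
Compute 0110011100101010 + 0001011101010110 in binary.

Add column by column from the right: bit + bit + carry-in; write the sum mod 2, carry 1 when the sum is 2 or 3.
carry:  0000111011111100
        0110011100101010
+       0001011101010110
------------------------
       00111111010000000
(the carry out of the leftmost column, 0, becomes the leading bit)
Decimal check:
  0110011100101010 = 16384 + 8192 + 1024 + 512 + 256 + 32 + 8 + 2 = 26410
  0001011101010110 = 4096 + 1024 + 512 + 256 + 64 + 16 + 4 + 2 = 5974
  26410 + 5974 = 32384, and 00111111010000000 = 16384 + 8192 + 4096 + 2048 + 1024 + 512 + 128 = 32384 ✓



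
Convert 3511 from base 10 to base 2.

Using repeated division by 2:
3511 ÷ 2 = 1755 remainder 1
1755 ÷ 2 = 877 remainder 1
877 ÷ 2 = 438 remainder 1
438 ÷ 2 = 219 remainder 0
219 ÷ 2 = 109 remainder 1
109 ÷ 2 = 54 remainder 1
54 ÷ 2 = 27 remainder 0
27 ÷ 2 = 13 remainder 1
13 ÷ 2 = 6 remainder 1
6 ÷ 2 = 3 remainder 0
3 ÷ 2 = 1 remainder 1
1 ÷ 2 = 0 remainder 1
Reading remainders bottom to top: 110110110111



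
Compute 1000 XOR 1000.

XOR: 1 when bits differ
  1000
^ 1000
------
  0000
Decimal: 8 ^ 8 = 0



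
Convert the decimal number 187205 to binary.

Using repeated division by 2:
187205 ÷ 2 = 93602 remainder 1
93602 ÷ 2 = 46801 remainder 0
46801 ÷ 2 = 23400 remainder 1
23400 ÷ 2 = 11700 remainder 0
11700 ÷ 2 = 5850 remainder 0
5850 ÷ 2 = 2925 remainder 0
2925 ÷ 2 = 1462 remainder 1
1462 ÷ 2 = 731 remainder 0
731 ÷ 2 = 365 remainder 1
365 ÷ 2 = 182 remainder 1
182 ÷ 2 = 91 remainder 0
91 ÷ 2 = 45 remainder 1
45 ÷ 2 = 22 remainder 1
22 ÷ 2 = 11 remainder 0
11 ÷ 2 = 5 remainder 1
5 ÷ 2 = 2 remainder 1
2 ÷ 2 = 1 remainder 0
1 ÷ 2 = 0 remainder 1
Reading remainders bottom to top: 101101101101000101



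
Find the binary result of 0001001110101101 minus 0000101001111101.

Method 1 - Direct subtraction (column by column from the right: bit − bit − borrow-in; if negative, add 2 and borrow 1 from the next column):
borrow: 0001000011100000
        0001001110101101
-       0000101001111101
------------------------
        0000100100110000

Method 2 - Add two's complement:
Two's complement of 0000101001111101: invert → 1111010110000010, add 1 → 1111010110000011
  0001001110101101
+ 1111010110000011
------------------
 10000100100110000  (end carry out of the top bit = 1)
Discarding the end carry: 0000100100110000
Decimal check:
  0001001110101101 = 4096 + 512 + 256 + 128 + 32 + 8 + 4 + 1 = 5037
  0000101001111101 = 2048 + 512 + 64 + 32 + 16 + 8 + 4 + 1 = 2685
  5037 - 2685 = 2352, and 0000100100110000 = 2048 + 256 + 32 + 16 = 2352 ✓



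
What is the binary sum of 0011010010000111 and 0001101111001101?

Add column by column from the right: bit + bit + carry-in; write the sum mod 2, carry 1 when the sum is 2 or 3.
carry:  0111111100011110
        0011010010000111
+       0001101111001101
------------------------
       00101000001010100
(the carry out of the leftmost column, 0, becomes the leading bit)
Decimal check:
  0011010010000111 = 8192 + 4096 + 1024 + 128 + 4 + 2 + 1 = 13447
  0001101111001101 = 4096 + 2048 + 512 + 256 + 128 + 64 + 8 + 4 + 1 = 7117
  13447 + 7117 = 20564, and 00101000001010100 = 16384 + 4096 + 64 + 16 + 4 = 20564 ✓



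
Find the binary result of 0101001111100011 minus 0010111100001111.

Method 1 - Direct subtraction (column by column from the right: bit − bit − borrow-in; if negative, add 2 and borrow 1 from the next column):
borrow: 0101100000111000
        0101001111100011
-       0010111100001111
------------------------
        0010010011010100

Method 2 - Add two's complement:
Two's complement of 0010111100001111: invert → 1101000011110000, add 1 → 1101000011110001
  0101001111100011
+ 1101000011110001
------------------
 10010010011010100  (end carry out of the top bit = 1)
Discarding the end carry: 0010010011010100
Decimal check:
  0101001111100011 = 16384 + 4096 + 512 + 256 + 128 + 64 + 32 + 2 + 1 = 21475
  0010111100001111 = 8192 + 2048 + 1024 + 512 + 256 + 8 + 4 + 2 + 1 = 12047
  21475 - 12047 = 9428, and 0010010011010100 = 8192 + 1024 + 128 + 64 + 16 + 4 = 9428 ✓



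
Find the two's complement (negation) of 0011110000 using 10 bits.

Original: 0011110000
Step 1 - Invert all bits: 1100001111
Step 2 - Add 1: 1100010000
Verification: 0011110000 + 1100010000 = 10000000000; discarding the end carry (carry out of the top bit) leaves the 10-bit value 0000000000, as required for x + (-x)



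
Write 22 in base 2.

Using repeated division by 2:
22 ÷ 2 = 11 remainder 0
11 ÷ 2 = 5 remainder 1
5 ÷ 2 = 2 remainder 1
2 ÷ 2 = 1 remainder 0
1 ÷ 2 = 0 remainder 1
Reading remainders bottom to top: 10110



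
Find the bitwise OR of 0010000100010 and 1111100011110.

OR: 1 when either bit is 1
  0010000100010
| 1111100011110
---------------
  1111100111110
Decimal: 1058 | 7966 = 7998



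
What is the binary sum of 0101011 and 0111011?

Add column by column from the right: bit + bit + carry-in; write the sum mod 2, carry 1 when the sum is 2 or 3.
carry:  1110110
        0101011
+       0111011
---------------
       01100110
(the carry out of the leftmost column, 0, becomes the leading bit)
Decimal check:
  0101011 = 32 + 8 + 2 + 1 = 43
  0111011 = 32 + 16 + 8 + 2 + 1 = 59
  43 + 59 = 102, and 01100110 = 64 + 32 + 4 + 2 = 102 ✓



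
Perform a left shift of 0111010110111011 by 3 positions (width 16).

Original: 0111010110111011 (decimal 30139)
Shift left by 3 positions
Append 3 zeros on the right and drop the 3 high bits that overflow the 16-bit width
Result: 1010110111011000 (decimal 44504)
Equivalent: 30139 << 3 = 30139 × 2^3 = 241112, truncated to 16 bits = 44504



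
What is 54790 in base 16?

Using repeated division by 16 (digits 10–15 are A–F):
54790 ÷ 16 = 3424 remainder 6
3424 ÷ 16 = 214 remainder 0
214 ÷ 16 = 13 remainder 6
13 ÷ 16 = 0 remainder 13 (D)
Reading remainders bottom to top: D606



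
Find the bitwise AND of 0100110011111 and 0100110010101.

AND: 1 only when both bits are 1
  0100110011111
& 0100110010101
---------------
  0100110010101
Decimal: 2463 & 2453 = 2453



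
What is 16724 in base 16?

Using repeated division by 16 (digits 10–15 are A–F):
16724 ÷ 16 = 1045 remainder 4
1045 ÷ 16 = 65 remainder 5
65 ÷ 16 = 4 remainder 1
4 ÷ 16 = 0 remainder 4
Reading remainders bottom to top: 4154



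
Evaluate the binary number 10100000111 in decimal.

Sum of powers of 2 for each 1-bit:
2^0 + 2^1 + 2^2 + 2^8 + 2^10
= 1 + 2 + 4 + 256 + 1024
= 1287



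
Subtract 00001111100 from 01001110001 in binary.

Method 1 - Direct subtraction (column by column from the right: bit − bit − borrow-in; if negative, add 2 and borrow 1 from the next column):
borrow: 01111111000
        01001110001
-       00001111100
-------------------
        00111110101

Method 2 - Add two's complement:
Two's complement of 00001111100: invert → 11110000011, add 1 → 11110000100
  01001110001
+ 11110000100
-------------
 100111110101  (end carry out of the top bit = 1)
Discarding the end carry: 00111110101
Decimal check:
  01001110001 = 512 + 64 + 32 + 16 + 1 = 625
  00001111100 = 64 + 32 + 16 + 8 + 4 = 124
  625 - 124 = 501, and 00111110101 = 256 + 128 + 64 + 32 + 16 + 4 + 1 = 501 ✓



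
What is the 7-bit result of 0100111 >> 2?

Original: 0100111 (decimal 39)
Shift right by 2 positions
Drop the 2 low bits; fill with zeros on the left
Result: 0001001 (decimal 9)
Equivalent: 39 >> 2 = 39 ÷ 2^2 = 9



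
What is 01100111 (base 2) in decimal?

Sum of powers of 2 for each 1-bit:
2^0 + 2^1 + 2^2 + 2^5 + 2^6
= 1 + 2 + 4 + 32 + 64
= 103



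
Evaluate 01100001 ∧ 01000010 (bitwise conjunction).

AND: 1 only when both bits are 1
  01100001
& 01000010
----------
  01000000
Decimal: 97 & 66 = 64



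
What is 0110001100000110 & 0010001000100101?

AND: 1 only when both bits are 1
  0110001100000110
& 0010001000100101
------------------
  0010001000000100
Decimal: 25350 & 8741 = 8708



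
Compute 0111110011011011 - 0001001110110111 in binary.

Method 1 - Direct subtraction (column by column from the right: bit − bit − borrow-in; if negative, add 2 and borrow 1 from the next column):
borrow: 0000011001001000
        0111110011011011
-       0001001110110111
------------------------
        0110100100100100

Method 2 - Add two's complement:
Two's complement of 0001001110110111: invert → 1110110001001000, add 1 → 1110110001001001
  0111110011011011
+ 1110110001001001
------------------
 10110100100100100  (end carry out of the top bit = 1)
Discarding the end carry: 0110100100100100
Decimal check:
  0111110011011011 = 16384 + 8192 + 4096 + 2048 + 1024 + 128 + 64 + 16 + 8 + 2 + 1 = 31963
  0001001110110111 = 4096 + 512 + 256 + 128 + 32 + 16 + 4 + 2 + 1 = 5047
  31963 - 5047 = 26916, and 0110100100100100 = 16384 + 8192 + 2048 + 256 + 32 + 4 = 26916 ✓



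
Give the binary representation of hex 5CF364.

Convert each hex digit to 4 bits:
  5 = 0101
  C = 1100
  F = 1111
  3 = 0011
  6 = 0110
  4 = 0100
Concatenate: 010111001111001101100100



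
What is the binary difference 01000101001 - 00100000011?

Method 1 - Direct subtraction (column by column from the right: bit − bit − borrow-in; if negative, add 2 and borrow 1 from the next column):
borrow: 01000001100
        01000101001
-       00100000011
-------------------
        00100100110

Method 2 - Add two's complement:
Two's complement of 00100000011: invert → 11011111100, add 1 → 11011111101
  01000101001
+ 11011111101
-------------
 100100100110  (end carry out of the top bit = 1)
Discarding the end carry: 00100100110
Decimal check:
  01000101001 = 512 + 32 + 8 + 1 = 553
  00100000011 = 256 + 2 + 1 = 259
  553 - 259 = 294, and 00100100110 = 256 + 32 + 4 + 2 = 294 ✓



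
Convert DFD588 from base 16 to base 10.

Expand by place value (powers of 16):
Digit values: D = 13, F = 15
DFD588 = 13 × 16^5 + 15 × 16^4 + 13 × 16^3 + 5 × 16^2 + 8 × 16^1 + 8 × 16^0
= 13 × 1048576 + 15 × 65536 + 13 × 4096 + 5 × 256 + 8 × 16 + 8 × 1
= 13631488 + 983040 + 53248 + 1280 + 128 + 8
= 14669192



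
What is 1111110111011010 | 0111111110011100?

OR: 1 when either bit is 1
  1111110111011010
| 0111111110011100
------------------
  1111111111011110
Decimal: 64986 | 32668 = 65502



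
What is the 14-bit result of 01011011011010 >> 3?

Original: 01011011011010 (decimal 5850)
Shift right by 3 positions
Drop the 3 low bits; fill with zeros on the left
Result: 00001011011011 (decimal 731)
Equivalent: 5850 >> 3 = 5850 ÷ 2^3 = 731



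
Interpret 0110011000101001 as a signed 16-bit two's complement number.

Binary: 0110011000101001
Sign bit: 0 (non-negative)
Read directly as an unsigned value:
0110011000101001 = 16384 + 8192 + 1024 + 512 + 32 + 8 + 1 = 26153
Value: 26153



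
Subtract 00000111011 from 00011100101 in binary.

Method 1 - Direct subtraction (column by column from the right: bit − bit − borrow-in; if negative, add 2 and borrow 1 from the next column):
borrow: 00001110100
        00011100101
-       00000111011
-------------------
        00010101010

Method 2 - Add two's complement:
Two's complement of 00000111011: invert → 11111000100, add 1 → 11111000101
  00011100101
+ 11111000101
-------------
 100010101010  (end carry out of the top bit = 1)
Discarding the end carry: 00010101010
Decimal check:
  00011100101 = 128 + 64 + 32 + 4 + 1 = 229
  00000111011 = 32 + 16 + 8 + 2 + 1 = 59
  229 - 59 = 170, and 00010101010 = 128 + 32 + 8 + 2 = 170 ✓



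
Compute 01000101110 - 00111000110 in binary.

Method 1 - Direct subtraction (column by column from the right: bit − bit − borrow-in; if negative, add 2 and borrow 1 from the next column):
borrow: 01110000000
        01000101110
-       00111000110
-------------------
        00001101000

Method 2 - Add two's complement:
Two's complement of 00111000110: invert → 11000111001, add 1 → 11000111010
  01000101110
+ 11000111010
-------------
 100001101000  (end carry out of the top bit = 1)
Discarding the end carry: 00001101000
Decimal check:
  01000101110 = 512 + 32 + 8 + 4 + 2 = 558
  00111000110 = 256 + 128 + 64 + 4 + 2 = 454
  558 - 454 = 104, and 00001101000 = 64 + 32 + 8 = 104 ✓



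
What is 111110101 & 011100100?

AND: 1 only when both bits are 1
  111110101
& 011100100
-----------
  011100100
Decimal: 501 & 228 = 228



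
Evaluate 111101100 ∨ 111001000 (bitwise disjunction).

OR: 1 when either bit is 1
  111101100
| 111001000
-----------
  111101100
Decimal: 492 | 456 = 492



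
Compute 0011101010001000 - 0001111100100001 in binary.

Method 1 - Direct subtraction (column by column from the right: bit − bit − borrow-in; if negative, add 2 and borrow 1 from the next column):
borrow: 0011111011001110
        0011101010001000
-       0001111100100001
------------------------
        0001101101100111

Method 2 - Add two's complement:
Two's complement of 0001111100100001: invert → 1110000011011110, add 1 → 1110000011011111
  0011101010001000
+ 1110000011011111
------------------
 10001101101100111  (end carry out of the top bit = 1)
Discarding the end carry: 0001101101100111
Decimal check:
  0011101010001000 = 8192 + 4096 + 2048 + 512 + 128 + 8 = 14984
  0001111100100001 = 4096 + 2048 + 1024 + 512 + 256 + 32 + 1 = 7969
  14984 - 7969 = 7015, and 0001101101100111 = 4096 + 2048 + 512 + 256 + 64 + 32 + 4 + 2 + 1 = 7015 ✓



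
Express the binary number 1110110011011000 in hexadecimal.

Group into 4-bit nibbles from right:
  1110 = E
  1100 = C
  1101 = D
  1000 = 8
Result: ECD8



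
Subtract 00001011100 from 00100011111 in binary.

Method 1 - Direct subtraction (column by column from the right: bit − bit − borrow-in; if negative, add 2 and borrow 1 from the next column):
borrow: 00110000000
        00100011111
-       00001011100
-------------------
        00011000011

Method 2 - Add two's complement:
Two's complement of 00001011100: invert → 11110100011, add 1 → 11110100100
  00100011111
+ 11110100100
-------------
 100011000011  (end carry out of the top bit = 1)
Discarding the end carry: 00011000011
Decimal check:
  00100011111 = 256 + 16 + 8 + 4 + 2 + 1 = 287
  00001011100 = 64 + 16 + 8 + 4 = 92
  287 - 92 = 195, and 00011000011 = 128 + 64 + 2 + 1 = 195 ✓



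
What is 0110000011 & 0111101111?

AND: 1 only when both bits are 1
  0110000011
& 0111101111
------------
  0110000011
Decimal: 387 & 495 = 387



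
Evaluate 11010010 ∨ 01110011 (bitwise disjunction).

OR: 1 when either bit is 1
  11010010
| 01110011
----------
  11110011
Decimal: 210 | 115 = 243



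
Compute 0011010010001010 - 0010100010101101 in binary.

Method 1 - Direct subtraction (column by column from the right: bit − bit − borrow-in; if negative, add 2 and borrow 1 from the next column):
borrow: 0001011111111010
        0011010010001010
-       0010100010101101
------------------------
        0000101111011101

Method 2 - Add two's complement:
Two's complement of 0010100010101101: invert → 1101011101010010, add 1 → 1101011101010011
  0011010010001010
+ 1101011101010011
------------------
 10000101111011101  (end carry out of the top bit = 1)
Discarding the end carry: 0000101111011101
Decimal check:
  0011010010001010 = 8192 + 4096 + 1024 + 128 + 8 + 2 = 13450
  0010100010101101 = 8192 + 2048 + 128 + 32 + 8 + 4 + 1 = 10413
  13450 - 10413 = 3037, and 0000101111011101 = 2048 + 512 + 256 + 128 + 64 + 16 + 8 + 4 + 1 = 3037 ✓



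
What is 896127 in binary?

Using repeated division by 2:
896127 ÷ 2 = 448063 remainder 1
448063 ÷ 2 = 224031 remainder 1
224031 ÷ 2 = 112015 remainder 1
112015 ÷ 2 = 56007 remainder 1
56007 ÷ 2 = 28003 remainder 1
28003 ÷ 2 = 14001 remainder 1
14001 ÷ 2 = 7000 remainder 1
7000 ÷ 2 = 3500 remainder 0
3500 ÷ 2 = 1750 remainder 0
1750 ÷ 2 = 875 remainder 0
875 ÷ 2 = 437 remainder 1
437 ÷ 2 = 218 remainder 1
218 ÷ 2 = 109 remainder 0
109 ÷ 2 = 54 remainder 1
54 ÷ 2 = 27 remainder 0
27 ÷ 2 = 13 remainder 1
13 ÷ 2 = 6 remainder 1
6 ÷ 2 = 3 remainder 0
3 ÷ 2 = 1 remainder 1
1 ÷ 2 = 0 remainder 1
Reading remainders bottom to top: 11011010110001111111



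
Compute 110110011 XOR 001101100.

XOR: 1 when bits differ
  110110011
^ 001101100
-----------
  111011111
Decimal: 435 ^ 108 = 479



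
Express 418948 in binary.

Using repeated division by 2:
418948 ÷ 2 = 209474 remainder 0
209474 ÷ 2 = 104737 remainder 0
104737 ÷ 2 = 52368 remainder 1
52368 ÷ 2 = 26184 remainder 0
26184 ÷ 2 = 13092 remainder 0
13092 ÷ 2 = 6546 remainder 0
6546 ÷ 2 = 3273 remainder 0
3273 ÷ 2 = 1636 remainder 1
1636 ÷ 2 = 818 remainder 0
818 ÷ 2 = 409 remainder 0
409 ÷ 2 = 204 remainder 1
204 ÷ 2 = 102 remainder 0
102 ÷ 2 = 51 remainder 0
51 ÷ 2 = 25 remainder 1
25 ÷ 2 = 12 remainder 1
12 ÷ 2 = 6 remainder 0
6 ÷ 2 = 3 remainder 0
3 ÷ 2 = 1 remainder 1
1 ÷ 2 = 0 remainder 1
Reading remainders bottom to top: 1100110010010000100



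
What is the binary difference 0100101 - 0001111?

Method 1 - Direct subtraction (column by column from the right: bit − bit − borrow-in; if negative, add 2 and borrow 1 from the next column):
borrow: 0111100
        0100101
-       0001111
---------------
        0010110

Method 2 - Add two's complement:
Two's complement of 0001111: invert → 1110000, add 1 → 1110001
  0100101
+ 1110001
---------
 10010110  (end carry out of the top bit = 1)
Discarding the end carry: 0010110
Decimal check:
  0100101 = 32 + 4 + 1 = 37
  0001111 = 8 + 4 + 2 + 1 = 15
  37 - 15 = 22, and 0010110 = 16 + 4 + 2 = 22 ✓



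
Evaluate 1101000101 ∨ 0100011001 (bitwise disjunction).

OR: 1 when either bit is 1
  1101000101
| 0100011001
------------
  1101011101
Decimal: 837 | 281 = 861



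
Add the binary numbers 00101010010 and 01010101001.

Add column by column from the right: bit + bit + carry-in; write the sum mod 2, carry 1 when the sum is 2 or 3.
carry:  00000000000
        00101010010
+       01010101001
-------------------
       001111111011
(the carry out of the leftmost column, 0, becomes the leading bit)
Decimal check:
  00101010010 = 256 + 64 + 16 + 2 = 338
  01010101001 = 512 + 128 + 32 + 8 + 1 = 681
  338 + 681 = 1019, and 001111111011 = 512 + 256 + 128 + 64 + 32 + 16 + 8 + 2 + 1 = 1019 ✓



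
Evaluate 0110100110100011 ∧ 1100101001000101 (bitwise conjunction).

AND: 1 only when both bits are 1
  0110100110100011
& 1100101001000101
------------------
  0100100000000001
Decimal: 27043 & 51781 = 18433



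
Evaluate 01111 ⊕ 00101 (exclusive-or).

XOR: 1 when bits differ
  01111
^ 00101
-------
  01010
Decimal: 15 ^ 5 = 10



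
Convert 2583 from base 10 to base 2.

Using repeated division by 2:
2583 ÷ 2 = 1291 remainder 1
1291 ÷ 2 = 645 remainder 1
645 ÷ 2 = 322 remainder 1
322 ÷ 2 = 161 remainder 0
161 ÷ 2 = 80 remainder 1
80 ÷ 2 = 40 remainder 0
40 ÷ 2 = 20 remainder 0
20 ÷ 2 = 10 remainder 0
10 ÷ 2 = 5 remainder 0
5 ÷ 2 = 2 remainder 1
2 ÷ 2 = 1 remainder 0
1 ÷ 2 = 0 remainder 1
Reading remainders bottom to top: 101000010111



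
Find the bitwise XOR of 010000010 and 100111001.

XOR: 1 when bits differ
  010000010
^ 100111001
-----------
  110111011
Decimal: 130 ^ 313 = 443



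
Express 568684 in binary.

Using repeated division by 2:
568684 ÷ 2 = 284342 remainder 0
284342 ÷ 2 = 142171 remainder 0
142171 ÷ 2 = 71085 remainder 1
71085 ÷ 2 = 35542 remainder 1
35542 ÷ 2 = 17771 remainder 0
17771 ÷ 2 = 8885 remainder 1
8885 ÷ 2 = 4442 remainder 1
4442 ÷ 2 = 2221 remainder 0
2221 ÷ 2 = 1110 remainder 1
1110 ÷ 2 = 555 remainder 0
555 ÷ 2 = 277 remainder 1
277 ÷ 2 = 138 remainder 1
138 ÷ 2 = 69 remainder 0
69 ÷ 2 = 34 remainder 1
34 ÷ 2 = 17 remainder 0
17 ÷ 2 = 8 remainder 1
8 ÷ 2 = 4 remainder 0
4 ÷ 2 = 2 remainder 0
2 ÷ 2 = 1 remainder 0
1 ÷ 2 = 0 remainder 1
Reading remainders bottom to top: 10001010110101101100



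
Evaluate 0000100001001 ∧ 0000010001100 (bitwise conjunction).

AND: 1 only when both bits are 1
  0000100001001
& 0000010001100
---------------
  0000000001000
Decimal: 265 & 140 = 8



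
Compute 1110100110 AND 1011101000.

AND: 1 only when both bits are 1
  1110100110
& 1011101000
------------
  1010100000
Decimal: 934 & 744 = 672



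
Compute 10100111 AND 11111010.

AND: 1 only when both bits are 1
  10100111
& 11111010
----------
  10100010
Decimal: 167 & 250 = 162



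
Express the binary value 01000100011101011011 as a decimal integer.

Sum of powers of 2 for each 1-bit:
2^0 + 2^1 + 2^3 + 2^4 + 2^6 + 2^8 + 2^9 + 2^10 + 2^14 + 2^18
= 1 + 2 + 8 + 16 + 64 + 256 + 512 + 1024 + 16384 + 262144
= 280411



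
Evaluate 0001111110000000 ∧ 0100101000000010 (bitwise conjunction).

AND: 1 only when both bits are 1
  0001111110000000
& 0100101000000010
------------------
  0000101000000000
Decimal: 8064 & 18946 = 2560



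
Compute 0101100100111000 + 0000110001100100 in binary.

Add column by column from the right: bit + bit + carry-in; write the sum mod 2, carry 1 when the sum is 2 or 3.
carry:  0011000011000000
        0101100100111000
+       0000110001100100
------------------------
       00110010110011100
(the carry out of the leftmost column, 0, becomes the leading bit)
Decimal check:
  0101100100111000 = 16384 + 4096 + 2048 + 256 + 32 + 16 + 8 = 22840
  0000110001100100 = 2048 + 1024 + 64 + 32 + 4 = 3172
  22840 + 3172 = 26012, and 00110010110011100 = 16384 + 8192 + 1024 + 256 + 128 + 16 + 8 + 4 = 26012 ✓



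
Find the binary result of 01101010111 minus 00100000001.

Method 1 - Direct subtraction (column by column from the right: bit − bit − borrow-in; if negative, add 2 and borrow 1 from the next column):
borrow: 00000000000
        01101010111
-       00100000001
-------------------
        01001010110

Method 2 - Add two's complement:
Two's complement of 00100000001: invert → 11011111110, add 1 → 11011111111
  01101010111
+ 11011111111
-------------
 101001010110  (end carry out of the top bit = 1)
Discarding the end carry: 01001010110
Decimal check:
  01101010111 = 512 + 256 + 64 + 16 + 4 + 2 + 1 = 855
  00100000001 = 256 + 1 = 257
  855 - 257 = 598, and 01001010110 = 512 + 64 + 16 + 4 + 2 = 598 ✓



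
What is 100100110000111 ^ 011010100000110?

XOR: 1 when bits differ
  100100110000111
^ 011010100000110
-----------------
  111110010000001
Decimal: 18823 ^ 13574 = 31873



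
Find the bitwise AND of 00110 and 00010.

AND: 1 only when both bits are 1
  00110
& 00010
-------
  00010
Decimal: 6 & 2 = 2



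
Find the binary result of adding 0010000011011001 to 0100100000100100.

Add column by column from the right: bit + bit + carry-in; write the sum mod 2, carry 1 when the sum is 2 or 3.
carry:  0000000000000000
        0010000011011001
+       0100100000100100
------------------------
       00110100011111101
(the carry out of the leftmost column, 0, becomes the leading bit)
Decimal check:
  0010000011011001 = 8192 + 128 + 64 + 16 + 8 + 1 = 8409
  0100100000100100 = 16384 + 2048 + 32 + 4 = 18468
  8409 + 18468 = 26877, and 00110100011111101 = 16384 + 8192 + 2048 + 128 + 64 + 32 + 16 + 8 + 4 + 1 = 26877 ✓



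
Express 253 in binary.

Using repeated division by 2:
253 ÷ 2 = 126 remainder 1
126 ÷ 2 = 63 remainder 0
63 ÷ 2 = 31 remainder 1
31 ÷ 2 = 15 remainder 1
15 ÷ 2 = 7 remainder 1
7 ÷ 2 = 3 remainder 1
3 ÷ 2 = 1 remainder 1
1 ÷ 2 = 0 remainder 1
Reading remainders bottom to top: 11111101



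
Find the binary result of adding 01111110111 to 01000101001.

Add column by column from the right: bit + bit + carry-in; write the sum mod 2, carry 1 when the sum is 2 or 3.
carry:  11111111110
        01111110111
+       01000101001
-------------------
       011000100000
(the carry out of the leftmost column, 0, becomes the leading bit)
Decimal check:
  01111110111 = 512 + 256 + 128 + 64 + 32 + 16 + 4 + 2 + 1 = 1015
  01000101001 = 512 + 32 + 8 + 1 = 553
  1015 + 553 = 1568, and 011000100000 = 1024 + 512 + 32 = 1568 ✓



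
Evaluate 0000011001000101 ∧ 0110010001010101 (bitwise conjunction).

AND: 1 only when both bits are 1
  0000011001000101
& 0110010001010101
------------------
  0000010001000101
Decimal: 1605 & 25685 = 1093



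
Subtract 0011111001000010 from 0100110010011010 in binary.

Method 1 - Direct subtraction (column by column from the right: bit − bit − borrow-in; if negative, add 2 and borrow 1 from the next column):
borrow: 0111110010000000
        0100110010011010
-       0011111001000010
------------------------
        0000111001011000

Method 2 - Add two's complement:
Two's complement of 0011111001000010: invert → 1100000110111101, add 1 → 1100000110111110
  0100110010011010
+ 1100000110111110
------------------
 10000111001011000  (end carry out of the top bit = 1)
Discarding the end carry: 0000111001011000
Decimal check:
  0100110010011010 = 16384 + 2048 + 1024 + 128 + 16 + 8 + 2 = 19610
  0011111001000010 = 8192 + 4096 + 2048 + 1024 + 512 + 64 + 2 = 15938
  19610 - 15938 = 3672, and 0000111001011000 = 2048 + 1024 + 512 + 64 + 16 + 8 = 3672 ✓



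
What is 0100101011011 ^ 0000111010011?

XOR: 1 when bits differ
  0100101011011
^ 0000111010011
---------------
  0100010001000
Decimal: 2395 ^ 467 = 2184



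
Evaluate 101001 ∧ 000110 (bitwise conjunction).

AND: 1 only when both bits are 1
  101001
& 000110
--------
  000000
Decimal: 41 & 6 = 0



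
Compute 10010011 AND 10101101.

AND: 1 only when both bits are 1
  10010011
& 10101101
----------
  10000001
Decimal: 147 & 173 = 129



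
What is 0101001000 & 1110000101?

AND: 1 only when both bits are 1
  0101001000
& 1110000101
------------
  0100000000
Decimal: 328 & 901 = 256



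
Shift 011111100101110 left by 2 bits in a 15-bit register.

Original: 011111100101110 (decimal 16174)
Shift left by 2 positions
Append 2 zeros on the right and drop the 2 high bits that overflow the 15-bit width
Result: 111110010111000 (decimal 31928)
Equivalent: 16174 << 2 = 16174 × 2^2 = 64696, truncated to 15 bits = 31928



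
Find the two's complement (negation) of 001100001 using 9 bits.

Original: 001100001
Step 1 - Invert all bits: 110011110
Step 2 - Add 1: 110011111
Verification: 001100001 + 110011111 = 1000000000; discarding the end carry (carry out of the top bit) leaves the 9-bit value 000000000, as required for x + (-x)



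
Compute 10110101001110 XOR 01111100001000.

XOR: 1 when bits differ
  10110101001110
^ 01111100001000
----------------
  11001001000110
Decimal: 11598 ^ 7944 = 12870



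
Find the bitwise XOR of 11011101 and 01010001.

XOR: 1 when bits differ
  11011101
^ 01010001
----------
  10001100
Decimal: 221 ^ 81 = 140



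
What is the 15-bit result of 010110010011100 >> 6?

Original: 010110010011100 (decimal 11420)
Shift right by 6 positions
Drop the 6 low bits; fill with zeros on the left
Result: 000000010110010 (decimal 178)
Equivalent: 11420 >> 6 = 11420 ÷ 2^6 = 178



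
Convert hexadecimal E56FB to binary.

Convert each hex digit to 4 bits:
  E = 1110
  5 = 0101
  6 = 0110
  F = 1111
  B = 1011
Concatenate: 11100101011011111011



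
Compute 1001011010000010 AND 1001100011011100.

AND: 1 only when both bits are 1
  1001011010000010
& 1001100011011100
------------------
  1001000010000000
Decimal: 38530 & 39132 = 36992



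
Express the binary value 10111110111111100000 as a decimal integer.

Sum of powers of 2 for each 1-bit:
2^5 + 2^6 + 2^7 + 2^8 + 2^9 + 2^10 + 2^11 + 2^13 + 2^14 + 2^15 + 2^16 + 2^17 + 2^19
= 32 + 64 + 128 + 256 + 512 + 1024 + 2048 + 8192 + 16384 + 32768 + 65536 + 131072 + 524288
= 782304



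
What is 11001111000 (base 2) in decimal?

Sum of powers of 2 for each 1-bit:
2^3 + 2^4 + 2^5 + 2^6 + 2^9 + 2^10
= 8 + 16 + 32 + 64 + 512 + 1024
= 1656



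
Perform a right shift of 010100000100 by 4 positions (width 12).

Original: 010100000100 (decimal 1284)
Shift right by 4 positions
Drop the 4 low bits; fill with zeros on the left
Result: 000001010000 (decimal 80)
Equivalent: 1284 >> 4 = 1284 ÷ 2^4 = 80



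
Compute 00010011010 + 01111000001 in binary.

Add column by column from the right: bit + bit + carry-in; write the sum mod 2, carry 1 when the sum is 2 or 3.
carry:  11100000000
        00010011010
+       01111000001
-------------------
       010001011011
(the carry out of the leftmost column, 0, becomes the leading bit)
Decimal check:
  00010011010 = 128 + 16 + 8 + 2 = 154
  01111000001 = 512 + 256 + 128 + 64 + 1 = 961
  154 + 961 = 1115, and 010001011011 = 1024 + 64 + 16 + 8 + 2 + 1 = 1115 ✓

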